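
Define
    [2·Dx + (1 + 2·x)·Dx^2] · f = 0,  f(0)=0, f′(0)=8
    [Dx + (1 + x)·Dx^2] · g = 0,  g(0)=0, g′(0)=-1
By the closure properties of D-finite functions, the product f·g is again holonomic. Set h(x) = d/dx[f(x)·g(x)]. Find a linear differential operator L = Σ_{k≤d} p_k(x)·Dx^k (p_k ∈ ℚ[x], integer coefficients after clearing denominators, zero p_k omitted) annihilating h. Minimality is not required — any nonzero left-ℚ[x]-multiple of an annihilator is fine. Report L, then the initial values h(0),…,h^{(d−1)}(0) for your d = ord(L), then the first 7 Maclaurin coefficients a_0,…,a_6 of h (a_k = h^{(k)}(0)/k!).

f: a_k = 0, 8, -8, 32/3, -16, 128/5, -128/3, …
g: a_k = 0, -1, 1/2, -1/3, 1/4, -1/5, 1/6, …
h₀=f·g: eliminate ⇒ L₀, order ≤ 2·2.
h=h₀': d/dx-closure on L₀ ⇒ L.
L = (20 + 48·x + 32·x^2) + (66 + 268·x + 360·x^2 + 160·x^3)·Dx + (32 + 180·x + 372·x^2 + 336·x^3 + 112·x^4)·Dx^2 + (3 + 22·x + 63·x^2 + 88·x^3 + 60·x^4 + 16·x^5)·Dx^3  (order 3).
h: a_k = 0, -16, 36, -208/3, 130, -3668/15, 2324/5, …
ICs: h(0) = 0, h′(0) = -16, h′′(0) = 72.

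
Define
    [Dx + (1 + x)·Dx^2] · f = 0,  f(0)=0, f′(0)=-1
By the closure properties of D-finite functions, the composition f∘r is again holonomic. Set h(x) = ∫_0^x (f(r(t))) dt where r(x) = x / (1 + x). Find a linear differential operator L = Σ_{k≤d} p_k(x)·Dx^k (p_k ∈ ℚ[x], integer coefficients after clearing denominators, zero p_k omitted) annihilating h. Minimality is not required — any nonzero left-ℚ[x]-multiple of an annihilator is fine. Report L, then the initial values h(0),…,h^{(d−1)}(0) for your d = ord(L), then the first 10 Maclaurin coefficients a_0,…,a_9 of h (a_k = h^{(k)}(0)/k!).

L = (3 + 4·x)·Dx^2 + (1 + 3·x + 2·x^2)·Dx^3  (order 3).
h: a_k = 0, 0, -1/2, 1/2, -7/12, 3/4, -31/30, 3/2, -127/56, 85/24, …
ICs: h(0) = 0, h′(0) = 0, h′′(0) = -1.

f: a_k = 0, -1, 1/2, -1/3, 1/4, -1/5, 1/6, -1/7, 1/8, -1/9, …
f∘r: x↦r, Dx↦Dx/r' in L_f ⇒ L₀.
h=∫h₀ ⇒ L = L₀·Dx.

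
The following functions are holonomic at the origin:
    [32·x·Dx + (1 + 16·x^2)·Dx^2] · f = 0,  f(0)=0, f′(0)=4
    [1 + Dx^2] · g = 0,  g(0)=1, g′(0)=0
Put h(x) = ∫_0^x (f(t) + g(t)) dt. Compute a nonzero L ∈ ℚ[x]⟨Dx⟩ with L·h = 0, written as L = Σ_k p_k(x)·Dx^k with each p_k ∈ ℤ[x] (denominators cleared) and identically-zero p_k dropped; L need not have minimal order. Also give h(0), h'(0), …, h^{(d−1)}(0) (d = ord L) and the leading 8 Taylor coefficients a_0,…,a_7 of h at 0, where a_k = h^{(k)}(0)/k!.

f: a_k = 0, 4, 0, -64/3, 0, 1024/5, 0, -16384/7, …
g: a_k = 1, 0, -1/2, 0, 1/24, 0, -1/720, 0, …
Sum ⇒ L₀ = lclm(L_f,L_g) in ℚ(x)⟨Dx⟩.
h=∫h₀ ⇒ L = L₀·Dx.
L = (-6112·x + 99328·x^3 + 8192·x^5)·Dx^2 + (-31 + 1072·x^2 + 25344·x^4 + 4096·x^6)·Dx^3 + (-6112·x + 99328·x^3 + 8192·x^5)·Dx^4 + (-31 + 1072·x^2 + 25344·x^4 + 4096·x^6)·Dx^5  (order 5).
h: a_k = 0, 1, 2, -1/6, -16/3, 1/120, 512/15, -1/5040, …
ICs: h(0) = 0, h′(0) = 1, h′′(0) = 4, h′′′(0) = -1, h′′′′(0) = -128.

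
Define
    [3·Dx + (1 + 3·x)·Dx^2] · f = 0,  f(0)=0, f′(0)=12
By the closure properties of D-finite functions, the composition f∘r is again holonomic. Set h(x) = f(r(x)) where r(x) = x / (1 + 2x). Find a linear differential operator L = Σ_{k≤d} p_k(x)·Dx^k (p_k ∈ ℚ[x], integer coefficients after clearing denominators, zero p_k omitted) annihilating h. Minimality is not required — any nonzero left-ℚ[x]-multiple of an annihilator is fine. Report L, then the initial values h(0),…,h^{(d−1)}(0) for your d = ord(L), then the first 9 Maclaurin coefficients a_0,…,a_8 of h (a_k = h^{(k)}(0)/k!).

f: a_k = 0, 12, -18, 36, -81, 972/5, -486, 8748/7, -6561/2, …
Change of var in L_f (x↦r) gives L₀.
L = (7 + 20·x)·Dx + (1 + 7·x + 10·x^2)·Dx^2  (order 2).
h: a_k = 0, 12, -42, 156, -609, 12372/5, -10374, 311988/7, -390369/2, …
ICs: h(0) = 0, h′(0) = 12.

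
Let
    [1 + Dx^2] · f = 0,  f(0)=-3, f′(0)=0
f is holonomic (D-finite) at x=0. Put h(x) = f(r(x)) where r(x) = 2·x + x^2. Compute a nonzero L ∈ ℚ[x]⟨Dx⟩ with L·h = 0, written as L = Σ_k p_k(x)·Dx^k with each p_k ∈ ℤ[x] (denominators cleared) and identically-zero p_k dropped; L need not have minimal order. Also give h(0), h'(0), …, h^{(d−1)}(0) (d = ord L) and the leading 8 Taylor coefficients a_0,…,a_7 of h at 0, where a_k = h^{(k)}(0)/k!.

L = (4 + 12·x + 12·x^2 + 4·x^3) - Dx + (1 + x)·Dx^2  (order 2).
h: a_k = -3, 0, 6, 6, -1/2, -4, -41/15, -1/5, …
ICs: h(0) = -3, h′(0) = 0.

f: a_k = -3, 0, 3/2, 0, -1/8, 0, 1/240, 0, …
L₀ from L_f via x↦r, Dx↦r'^{-1}Dx.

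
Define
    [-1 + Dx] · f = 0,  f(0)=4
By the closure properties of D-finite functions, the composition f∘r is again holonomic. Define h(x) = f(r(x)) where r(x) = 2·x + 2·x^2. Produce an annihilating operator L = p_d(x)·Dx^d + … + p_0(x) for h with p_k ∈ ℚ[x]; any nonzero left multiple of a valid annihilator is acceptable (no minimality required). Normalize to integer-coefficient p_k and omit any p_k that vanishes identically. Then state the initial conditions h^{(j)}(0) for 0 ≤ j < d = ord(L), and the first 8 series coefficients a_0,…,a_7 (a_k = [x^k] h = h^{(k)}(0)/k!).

L = (-2 - 4·x) + Dx  (order 1).
h: a_k = 4, 8, 16, 64/3, 80/3, 416/15, 1216/45, 7424/315, …
ICs: h(0) = 4.

f: a_k = 4, 4, 2, 2/3, 1/6, 1/30, 1/180, 1/1260, …
f∘r: x↦r, Dx↦Dx/r' in L_f ⇒ L₀.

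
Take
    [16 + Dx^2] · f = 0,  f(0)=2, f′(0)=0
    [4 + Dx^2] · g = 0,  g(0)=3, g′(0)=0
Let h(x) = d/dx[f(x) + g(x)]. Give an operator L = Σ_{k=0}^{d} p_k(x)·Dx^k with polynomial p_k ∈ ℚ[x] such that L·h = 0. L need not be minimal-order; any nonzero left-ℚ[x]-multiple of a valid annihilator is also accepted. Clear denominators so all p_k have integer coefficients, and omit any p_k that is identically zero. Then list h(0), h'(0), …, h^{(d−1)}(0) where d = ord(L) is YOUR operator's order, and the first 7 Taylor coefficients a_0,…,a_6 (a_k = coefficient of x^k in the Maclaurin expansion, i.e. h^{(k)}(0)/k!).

L = 64 + 20·Dx^2 + Dx^4  (order 4).
h: a_k = 0, -44, 0, 280/3, 0, -1048/15, 0, …
ICs: h(0) = 0, h′(0) = -44, h′′(0) = 0, h′′′(0) = 560.

f: a_k = 2, 0, -16, 0, 64/3, 0, -512/45, …
g: a_k = 3, 0, -6, 0, 2, 0, -4/15, …
Sum ⇒ L₀ = lclm(L_f,L_g) in ℚ(x)⟨Dx⟩.
h₀' ⇒ L via d/dx closure of L₀.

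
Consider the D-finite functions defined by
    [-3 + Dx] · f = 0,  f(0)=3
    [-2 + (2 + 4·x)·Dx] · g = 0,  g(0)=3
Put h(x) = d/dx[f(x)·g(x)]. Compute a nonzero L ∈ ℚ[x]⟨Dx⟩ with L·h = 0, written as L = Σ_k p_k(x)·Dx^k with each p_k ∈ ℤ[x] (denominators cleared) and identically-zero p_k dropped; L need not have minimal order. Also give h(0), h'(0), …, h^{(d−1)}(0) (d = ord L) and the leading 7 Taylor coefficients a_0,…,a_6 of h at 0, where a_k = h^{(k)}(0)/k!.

f: a_k = 3, 9, 27/2, 27/2, 81/8, 243/40, 243/80, …
g: a_k = 3, 3, -3/2, 3/2, -15/8, 21/8, -63/16, …
Product ⇒ symmetric product L₀, ord ≤ 1.
Derive L from L₀ (diff closure).
L = (7 + 24·x + 18·x^2) + (-2 - 7·x - 6·x^2)·Dx  (order 1).
h: a_k = 36, 126, 216, 234, 198, 567/5, 432/5, …
ICs: h(0) = 36.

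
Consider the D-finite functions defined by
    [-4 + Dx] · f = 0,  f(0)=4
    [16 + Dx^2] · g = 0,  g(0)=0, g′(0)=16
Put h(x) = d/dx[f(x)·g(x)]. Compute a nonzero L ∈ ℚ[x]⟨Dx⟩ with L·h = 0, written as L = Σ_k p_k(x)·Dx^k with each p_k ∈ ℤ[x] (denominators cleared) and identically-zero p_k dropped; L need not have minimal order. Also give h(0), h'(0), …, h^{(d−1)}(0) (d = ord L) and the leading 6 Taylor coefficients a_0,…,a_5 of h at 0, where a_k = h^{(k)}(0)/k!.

L = 32 - 8·Dx + Dx^2  (order 2).
h: a_k = 64, 512, 1024, 0, -8192/3, -65536/15, …
ICs: h(0) = 64, h′(0) = 512.

f: a_k = 4, 16, 32, 128/3, 128/3, 512/15, …
g: a_k = 0, 16, 0, -128/3, 0, 512/15, …
f·g: L₀ = L_f ⊗_s L_g, ord ≤ 1·2.
h₀' ⇒ L via d/dx closure of L₀.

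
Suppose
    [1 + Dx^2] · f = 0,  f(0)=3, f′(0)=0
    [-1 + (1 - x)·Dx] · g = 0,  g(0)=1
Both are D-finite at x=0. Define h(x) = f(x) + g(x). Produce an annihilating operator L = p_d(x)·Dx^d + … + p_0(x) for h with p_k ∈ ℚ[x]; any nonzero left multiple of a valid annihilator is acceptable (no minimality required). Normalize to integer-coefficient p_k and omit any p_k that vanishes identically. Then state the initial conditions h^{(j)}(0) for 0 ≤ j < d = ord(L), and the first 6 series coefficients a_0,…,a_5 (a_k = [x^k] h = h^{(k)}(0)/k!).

f: a_k = 3, 0, -3/2, 0, 1/8, 0, …
g: a_k = 1, 1, 1, 1, 1, 1, …
L₀ := lclm(L_f,L_g); ord L₀ ≤ 2+1.
L = (-7 + 2·x - x^2) + (3 - 5·x + 3·x^2 - x^3)·Dx + (-7 + 2·x - x^2)·Dx^2 + (3 - 5·x + 3·x^2 - x^3)·Dx^3  (order 3).
h: a_k = 4, 1, -1/2, 1, 9/8, 1, …
ICs: h(0) = 4, h′(0) = 1, h′′(0) = -1.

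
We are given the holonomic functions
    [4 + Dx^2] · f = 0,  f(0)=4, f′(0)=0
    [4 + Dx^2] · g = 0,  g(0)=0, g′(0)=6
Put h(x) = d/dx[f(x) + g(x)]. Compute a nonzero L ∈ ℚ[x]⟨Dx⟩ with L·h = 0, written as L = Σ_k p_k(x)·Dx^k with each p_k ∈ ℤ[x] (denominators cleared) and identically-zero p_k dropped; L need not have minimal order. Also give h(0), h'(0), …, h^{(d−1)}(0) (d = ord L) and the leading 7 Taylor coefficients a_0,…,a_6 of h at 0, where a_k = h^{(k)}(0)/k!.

L = 4 + Dx^2  (order 2).
h: a_k = 6, -16, -12, 32/3, 4, -32/15, -8/15, …
ICs: h(0) = 6, h′(0) = -16.

f: a_k = 4, 0, -8, 0, 8/3, 0, -16/45, …
g: a_k = 0, 6, 0, -4, 0, 4/5, 0, …
f+g: L₀ = lclm(L_f,L_g), ord ≤ 2+2.
h₀' ⇒ L via d/dx closure of L₀.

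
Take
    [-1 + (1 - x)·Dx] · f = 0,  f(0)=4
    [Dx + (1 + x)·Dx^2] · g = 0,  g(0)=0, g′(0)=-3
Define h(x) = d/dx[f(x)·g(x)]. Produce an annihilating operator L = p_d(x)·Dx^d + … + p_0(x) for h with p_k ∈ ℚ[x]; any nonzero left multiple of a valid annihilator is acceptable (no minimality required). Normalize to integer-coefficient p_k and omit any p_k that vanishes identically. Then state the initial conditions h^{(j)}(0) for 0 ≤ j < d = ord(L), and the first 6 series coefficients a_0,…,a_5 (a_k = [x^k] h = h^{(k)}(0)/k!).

L = 4 + (1 + 5·x)·Dx + (-1 + x^2)·Dx^2  (order 2).
h: a_k = -12, -12, -30, -28, -47, -222/5, …
ICs: h(0) = -12, h′(0) = -12.

f: a_k = 4, 4, 4, 4, 4, 4, …
g: a_k = 0, -3, 3/2, -1, 3/4, -3/5, …
Sym-product of L_f,L_g gives L₀ (≤ ord 2).
h=h₀': d/dx-closure on L₀ ⇒ L.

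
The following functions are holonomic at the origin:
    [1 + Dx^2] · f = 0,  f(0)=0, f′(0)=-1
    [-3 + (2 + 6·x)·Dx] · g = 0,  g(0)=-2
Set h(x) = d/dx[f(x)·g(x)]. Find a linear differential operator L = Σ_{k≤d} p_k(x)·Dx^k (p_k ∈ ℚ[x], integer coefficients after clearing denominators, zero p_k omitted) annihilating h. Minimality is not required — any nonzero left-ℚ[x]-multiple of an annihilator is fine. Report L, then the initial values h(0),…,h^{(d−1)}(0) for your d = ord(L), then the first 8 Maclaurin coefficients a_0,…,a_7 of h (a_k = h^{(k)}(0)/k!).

f: a_k = 0, -1, 0, 1/6, 0, -1/120, 0, 1/5040, …
g: a_k = -2, -3, 9/4, -27/8, 405/64, -1701/128, 15309/512, -72171/1024, …
Sym-product of L_f,L_g gives L₀ (≤ ord 2).
h₀' ⇒ L via d/dx closure of L₀.
L = (133 + 2352·x + 4104·x^2 + 1728·x^3 + 1296·x^4) + (276 + 540·x - 1296·x^2 - 1296·x^3)·Dx + (124 + 840·x + 1836·x^2 + 1728·x^3 + 1296·x^4)·Dx^2  (order 2).
h: a_k = 2, 6, -31/4, 23/2, -5699/192, 24483/320, -4655323/23040, 1468555/2688, …
ICs: h(0) = 2, h′(0) = 6.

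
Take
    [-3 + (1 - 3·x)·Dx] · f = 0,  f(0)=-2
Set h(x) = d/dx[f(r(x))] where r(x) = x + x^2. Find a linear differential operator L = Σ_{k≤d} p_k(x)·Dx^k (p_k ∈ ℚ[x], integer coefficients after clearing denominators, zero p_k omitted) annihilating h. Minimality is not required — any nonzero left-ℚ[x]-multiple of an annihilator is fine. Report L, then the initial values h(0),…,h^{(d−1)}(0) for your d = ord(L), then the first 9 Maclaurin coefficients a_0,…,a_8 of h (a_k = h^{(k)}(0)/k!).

f: a_k = -2, -6, -18, -54, -162, -486, -1458, -4374, -13122, …
Change of var in L_f (x↦r) gives L₀.
Derive L from L₀ (diff closure).
L = (8 + 18·x + 18·x^2) + (-1 + x + 9·x^2 + 6·x^3)·Dx  (order 1).
h: a_k = -6, -48, -270, -1368, -6480, -29484, -130410, -565056, -2410074, …
ICs: h(0) = -6.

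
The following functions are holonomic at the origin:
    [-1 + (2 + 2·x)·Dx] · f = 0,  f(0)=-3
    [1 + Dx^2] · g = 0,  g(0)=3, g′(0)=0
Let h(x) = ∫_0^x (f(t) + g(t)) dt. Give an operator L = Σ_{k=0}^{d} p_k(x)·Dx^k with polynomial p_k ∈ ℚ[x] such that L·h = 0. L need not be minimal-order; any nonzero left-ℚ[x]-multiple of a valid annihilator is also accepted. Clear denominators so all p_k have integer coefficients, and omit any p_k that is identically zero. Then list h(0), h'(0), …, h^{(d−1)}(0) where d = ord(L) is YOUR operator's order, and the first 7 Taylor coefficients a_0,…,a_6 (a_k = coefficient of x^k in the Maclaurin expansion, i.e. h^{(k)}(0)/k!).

L = (-7 - 8·x - 4·x^2)·Dx + (6 + 22·x + 24·x^2 + 8·x^3)·Dx^2 + (-7 - 8·x - 4·x^2)·Dx^3 + (6 + 22·x + 24·x^2 + 8·x^3)·Dx^4  (order 4).
h: a_k = 0, 0, -3/4, -3/8, -3/64, 31/640, -7/512, …
ICs: h(0) = 0, h′(0) = 0, h′′(0) = -3/2, h′′′(0) = -9/4.

f: a_k = -3, -3/2, 3/8, -3/16, 15/128, -21/256, 63/1024, …
g: a_k = 3, 0, -3/2, 0, 1/8, 0, -1/240, …
Weyl lclm of L_f,L_g ⇒ L₀ (ord ≤ 3).
h=∫₀ˣh₀: take L = L₀·Dx.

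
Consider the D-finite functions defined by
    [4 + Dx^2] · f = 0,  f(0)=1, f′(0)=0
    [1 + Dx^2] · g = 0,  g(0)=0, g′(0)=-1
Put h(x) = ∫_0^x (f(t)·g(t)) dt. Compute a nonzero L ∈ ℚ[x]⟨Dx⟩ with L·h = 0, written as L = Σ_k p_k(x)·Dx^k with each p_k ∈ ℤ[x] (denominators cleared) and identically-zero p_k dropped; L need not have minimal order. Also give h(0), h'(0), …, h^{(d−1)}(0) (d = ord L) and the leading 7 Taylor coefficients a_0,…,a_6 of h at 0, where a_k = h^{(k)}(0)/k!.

L = 9·Dx + 10·Dx^3 + Dx^5  (order 5).
h: a_k = 0, 0, -1/2, 0, 13/24, 0, -121/720, …
ICs: h(0) = 0, h′(0) = 0, h′′(0) = -1, h′′′(0) = 0, h′′′′(0) = 13.

f: a_k = 1, 0, -2, 0, 2/3, 0, -4/45, …
g: a_k = 0, -1, 0, 1/6, 0, -1/120, 0, …
L₀ := L_f ⊗_s L_g (sym. prod.), ord ≤ 4.
∫: right-multiply L₀ by Dx.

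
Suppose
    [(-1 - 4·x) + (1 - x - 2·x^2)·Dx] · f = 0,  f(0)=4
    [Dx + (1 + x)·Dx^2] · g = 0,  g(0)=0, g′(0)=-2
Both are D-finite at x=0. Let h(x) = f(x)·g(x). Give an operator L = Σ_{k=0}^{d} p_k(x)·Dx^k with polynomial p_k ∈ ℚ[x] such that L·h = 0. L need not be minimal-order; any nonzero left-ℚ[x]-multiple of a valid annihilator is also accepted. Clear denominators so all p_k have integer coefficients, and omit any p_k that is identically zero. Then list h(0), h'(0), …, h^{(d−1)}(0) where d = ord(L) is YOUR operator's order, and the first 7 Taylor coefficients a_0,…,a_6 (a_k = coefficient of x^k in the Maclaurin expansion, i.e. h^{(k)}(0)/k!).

f: a_k = 4, 4, 12, 20, 44, 84, 172, …
g: a_k = 0, -2, 1, -2/3, 1/2, -2/5, 1/3, …
Sym-product of L_f,L_g gives L₀ (≤ ord 2).
L = (5 + 8·x) + (1 + 11·x + 10·x^2)·Dx + (-1 + 3·x^2 + 2·x^3)·Dx^2  (order 2).
h: a_k = 0, -8, -4, -68/3, -86/3, -378/5, -658/5, …
ICs: h(0) = 0, h′(0) = -8.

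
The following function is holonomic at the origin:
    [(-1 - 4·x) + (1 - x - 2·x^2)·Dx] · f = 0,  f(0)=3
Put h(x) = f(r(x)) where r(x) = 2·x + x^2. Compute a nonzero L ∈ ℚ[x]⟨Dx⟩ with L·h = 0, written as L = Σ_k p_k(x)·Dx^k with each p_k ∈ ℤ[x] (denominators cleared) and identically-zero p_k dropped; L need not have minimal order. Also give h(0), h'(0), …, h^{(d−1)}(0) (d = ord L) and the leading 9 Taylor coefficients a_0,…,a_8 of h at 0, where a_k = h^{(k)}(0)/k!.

f: a_k = 3, 3, 9, 15, 33, 63, 129, 255, 513, …
Substitute x→r, Dx→(1/r')Dx; clear ⇒ L₀.
L = (2 + 16·x + 8·x^2) + (-1 + 3·x + 6·x^2 + 2·x^3)·Dx  (order 1).
h: a_k = 3, 6, 39, 156, 717, 3162, 14103, 62712, 279081, …
ICs: h(0) = 3.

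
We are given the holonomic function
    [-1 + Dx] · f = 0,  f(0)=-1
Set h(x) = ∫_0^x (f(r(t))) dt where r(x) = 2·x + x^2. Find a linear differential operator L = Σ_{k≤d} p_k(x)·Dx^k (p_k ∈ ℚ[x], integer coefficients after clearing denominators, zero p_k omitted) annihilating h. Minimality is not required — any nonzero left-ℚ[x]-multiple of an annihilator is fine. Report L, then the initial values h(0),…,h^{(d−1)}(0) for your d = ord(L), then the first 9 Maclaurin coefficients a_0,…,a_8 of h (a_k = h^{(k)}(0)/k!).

f: a_k = -1, -1, -1/2, -1/6, -1/24, -1/120, -1/720, -1/5040, -1/40320, …
h₀=f(r): pull back L_f along r ⇒ L₀.
h=∫₀ˣh₀: take L = L₀·Dx.
L = (-2 - 2·x)·Dx + Dx^2  (order 2).
h: a_k = 0, -1, -1, -1, -5/6, -19/30, -13/30, -173/630, -407/2520, …
ICs: h(0) = 0, h′(0) = -1.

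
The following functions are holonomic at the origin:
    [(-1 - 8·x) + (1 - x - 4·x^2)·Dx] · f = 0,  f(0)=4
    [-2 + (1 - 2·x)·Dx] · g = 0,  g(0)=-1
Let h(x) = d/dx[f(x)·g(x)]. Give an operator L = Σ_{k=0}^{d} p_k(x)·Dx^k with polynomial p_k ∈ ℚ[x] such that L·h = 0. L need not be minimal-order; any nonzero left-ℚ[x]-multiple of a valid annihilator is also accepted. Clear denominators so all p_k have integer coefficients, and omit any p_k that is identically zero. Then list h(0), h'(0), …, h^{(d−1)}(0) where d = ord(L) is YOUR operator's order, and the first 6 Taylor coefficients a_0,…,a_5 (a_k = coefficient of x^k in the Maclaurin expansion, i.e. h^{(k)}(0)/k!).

L = (22 - 12·x - 120·x^2 - 256·x^3 + 768·x^4) + (-3 + 5·x + 42·x^2 - 88·x^3 - 80·x^4 + 192·x^5)·Dx  (order 1).
h: a_k = -12, -88, -372, -1456, -4940, -16200, …
ICs: h(0) = -12.

f: a_k = 4, 4, 20, 36, 116, 260, …
g: a_k = -1, -2, -4, -8, -16, -32, …
L₀ := L_f ⊗_s L_g (sym. prod.), ord ≤ 1.
Derive L from L₀ (diff closure).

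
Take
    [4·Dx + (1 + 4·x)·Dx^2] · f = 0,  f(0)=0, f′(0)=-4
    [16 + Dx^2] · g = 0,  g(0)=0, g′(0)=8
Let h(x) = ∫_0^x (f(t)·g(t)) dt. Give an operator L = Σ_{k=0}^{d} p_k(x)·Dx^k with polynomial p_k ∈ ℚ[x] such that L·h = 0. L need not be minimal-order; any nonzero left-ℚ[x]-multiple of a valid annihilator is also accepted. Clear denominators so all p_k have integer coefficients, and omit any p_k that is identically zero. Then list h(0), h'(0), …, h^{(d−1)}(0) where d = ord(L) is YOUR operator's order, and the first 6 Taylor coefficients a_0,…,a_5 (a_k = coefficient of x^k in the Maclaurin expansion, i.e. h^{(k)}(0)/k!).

L = (-768 + 6144·x + 77824·x^2 + 262144·x^3 + 262144·x^4)·Dx + (256 + 5120·x + 24576·x^2 + 32768·x^3)·Dx^2 + (1280·x + 10752·x^2 + 32768·x^3 + 32768·x^4)·Dx^3 + (16 + 320·x + 1536·x^2 + 2048·x^3)·Dx^4 + (3 + 56·x + 368·x^2 + 1024·x^3 + 1024·x^4)·Dx^5  (order 5).
h: a_k = 0, 0, 0, -32/3, 16, -256/15, …
ICs: h(0) = 0, h′(0) = 0, h′′(0) = 0, h′′′(0) = -64, h′′′′(0) = 384.

f: a_k = 0, -4, 8, -64/3, 64, -1024/5, …
g: a_k = 0, 8, 0, -64/3, 0, 256/15, …
Sym-product of L_f,L_g gives L₀ (≤ ord 4).
h=∫h₀ ⇒ L = L₀·Dx.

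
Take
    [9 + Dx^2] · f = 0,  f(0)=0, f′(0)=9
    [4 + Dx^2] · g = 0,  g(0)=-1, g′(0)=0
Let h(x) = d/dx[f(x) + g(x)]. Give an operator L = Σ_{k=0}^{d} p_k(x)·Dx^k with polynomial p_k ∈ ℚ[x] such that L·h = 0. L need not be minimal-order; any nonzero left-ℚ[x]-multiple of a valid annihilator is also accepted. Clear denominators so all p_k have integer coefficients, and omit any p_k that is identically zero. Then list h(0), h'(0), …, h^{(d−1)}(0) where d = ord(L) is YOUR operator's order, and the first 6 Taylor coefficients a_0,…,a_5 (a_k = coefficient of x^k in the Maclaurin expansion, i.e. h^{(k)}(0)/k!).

f: a_k = 0, 9, 0, -27/2, 0, 243/40, …
g: a_k = -1, 0, 2, 0, -2/3, 0, …
Weyl lclm of L_f,L_g ⇒ L₀ (ord ≤ 4).
h=h₀': d/dx-closure on L₀ ⇒ L.
L = 36 + 13·Dx^2 + Dx^4  (order 4).
h: a_k = 9, 4, -81/2, -8/3, 243/8, 8/15, …
ICs: h(0) = 9, h′(0) = 4, h′′(0) = -81, h′′′(0) = -16.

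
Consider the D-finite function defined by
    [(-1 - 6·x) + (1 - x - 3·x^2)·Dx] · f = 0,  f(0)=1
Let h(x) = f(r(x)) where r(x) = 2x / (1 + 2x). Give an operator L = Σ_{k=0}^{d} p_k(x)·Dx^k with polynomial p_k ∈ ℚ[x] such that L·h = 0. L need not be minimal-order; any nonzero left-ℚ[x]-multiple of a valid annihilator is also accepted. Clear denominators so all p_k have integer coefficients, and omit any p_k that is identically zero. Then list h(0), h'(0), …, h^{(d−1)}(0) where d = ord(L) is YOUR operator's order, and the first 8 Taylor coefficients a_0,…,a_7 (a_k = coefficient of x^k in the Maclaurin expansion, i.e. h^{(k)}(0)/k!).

L = (2 + 28·x) + (-1 - 4·x + 8·x^2 + 24·x^3)·Dx  (order 1).
h: a_k = 1, 2, 12, 0, 144, -288, 2304, -8064, …
ICs: h(0) = 1.

f: a_k = 1, 1, 4, 7, 19, 40, 97, 217, …
Change of var in L_f (x↦r) gives L₀.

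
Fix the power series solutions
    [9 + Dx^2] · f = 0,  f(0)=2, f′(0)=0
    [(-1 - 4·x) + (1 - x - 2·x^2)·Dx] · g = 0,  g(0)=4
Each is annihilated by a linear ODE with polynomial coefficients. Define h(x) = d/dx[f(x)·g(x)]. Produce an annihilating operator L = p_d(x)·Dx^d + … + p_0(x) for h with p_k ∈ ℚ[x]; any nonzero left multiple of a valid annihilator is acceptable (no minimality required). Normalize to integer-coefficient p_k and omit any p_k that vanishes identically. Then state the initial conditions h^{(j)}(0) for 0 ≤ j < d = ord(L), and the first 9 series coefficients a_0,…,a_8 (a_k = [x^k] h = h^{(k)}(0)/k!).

L = (-33 - 162·x - 243·x^2 + 324·x^3 + 324·x^4) + (-6 - 6·x + 108·x^2 + 144·x^3)·Dx + (5 - 14·x - 19·x^2 + 36·x^3 + 36·x^4)·Dx^2  (order 2).
h: a_k = 8, -24, 12, 28, 75, 627/5, 3563/10, 52641/70, 986841/560, …
ICs: h(0) = 8, h′(0) = -24.

f: a_k = 2, 0, -9, 0, 27/4, 0, -81/40, 0, 729/2240, …
g: a_k = 4, 4, 12, 20, 44, 84, 172, 340, 684, …
Product ⇒ symmetric product L₀, ord ≤ 2.
Derive L from L₀ (diff closure).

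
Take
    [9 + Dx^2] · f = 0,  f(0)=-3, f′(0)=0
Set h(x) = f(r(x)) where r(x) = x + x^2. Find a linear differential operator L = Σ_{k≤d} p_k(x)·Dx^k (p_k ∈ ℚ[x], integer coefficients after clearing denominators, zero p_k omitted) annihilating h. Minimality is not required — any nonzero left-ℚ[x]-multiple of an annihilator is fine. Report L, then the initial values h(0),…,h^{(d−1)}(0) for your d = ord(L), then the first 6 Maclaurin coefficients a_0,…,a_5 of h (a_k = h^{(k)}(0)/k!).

f: a_k = -3, 0, 27/2, 0, -81/8, 0, …
Change of var in L_f (x↦r) gives L₀.
L = (9 + 54·x + 108·x^2 + 72·x^3) - 2·Dx + (1 + 2·x)·Dx^2  (order 2).
h: a_k = -3, 0, 27/2, 27, 27/8, -81/2, …
ICs: h(0) = -3, h′(0) = 0.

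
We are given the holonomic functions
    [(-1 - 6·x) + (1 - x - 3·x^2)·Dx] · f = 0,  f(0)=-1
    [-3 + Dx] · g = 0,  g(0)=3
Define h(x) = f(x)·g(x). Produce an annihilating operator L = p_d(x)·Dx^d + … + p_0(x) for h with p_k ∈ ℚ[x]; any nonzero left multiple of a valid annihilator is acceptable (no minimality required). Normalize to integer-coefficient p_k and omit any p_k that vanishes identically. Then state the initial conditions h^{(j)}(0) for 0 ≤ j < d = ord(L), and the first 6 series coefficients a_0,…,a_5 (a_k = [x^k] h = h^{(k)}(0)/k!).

L = (4 + 3·x - 9·x^2) + (-1 + x + 3·x^2)·Dx  (order 1).
h: a_k = -3, -12, -69/2, -84, -1581/8, -4557/10, …
ICs: h(0) = -3.

f: a_k = -1, -1, -4, -7, -19, -40, …
g: a_k = 3, 9, 27/2, 27/2, 81/8, 243/40, …
L₀ := L_f ⊗_s L_g (sym. prod.), ord ≤ 1.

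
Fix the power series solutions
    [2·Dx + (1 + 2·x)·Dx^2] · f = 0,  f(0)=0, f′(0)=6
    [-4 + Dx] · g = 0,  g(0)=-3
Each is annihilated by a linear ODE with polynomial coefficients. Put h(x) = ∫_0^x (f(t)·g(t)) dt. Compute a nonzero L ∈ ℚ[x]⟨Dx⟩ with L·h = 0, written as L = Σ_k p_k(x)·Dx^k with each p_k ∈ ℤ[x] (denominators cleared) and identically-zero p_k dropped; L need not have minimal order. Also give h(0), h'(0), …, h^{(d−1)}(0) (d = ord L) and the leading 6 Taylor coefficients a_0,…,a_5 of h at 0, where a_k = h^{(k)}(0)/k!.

L = (8 + 32·x)·Dx + (-6 - 16·x)·Dx^2 + (1 + 2·x)·Dx^3  (order 3).
h: a_k = 0, 0, -9, -18, -24, -108/5, …
ICs: h(0) = 0, h′(0) = 0, h′′(0) = -18.

f: a_k = 0, 6, -6, 8, -12, 96/5, …
g: a_k = -3, -12, -24, -32, -32, -128/5, …
f·g: L₀ = L_f ⊗_s L_g, ord ≤ 2·1.
h=∫₀ˣh₀: take L = L₀·Dx.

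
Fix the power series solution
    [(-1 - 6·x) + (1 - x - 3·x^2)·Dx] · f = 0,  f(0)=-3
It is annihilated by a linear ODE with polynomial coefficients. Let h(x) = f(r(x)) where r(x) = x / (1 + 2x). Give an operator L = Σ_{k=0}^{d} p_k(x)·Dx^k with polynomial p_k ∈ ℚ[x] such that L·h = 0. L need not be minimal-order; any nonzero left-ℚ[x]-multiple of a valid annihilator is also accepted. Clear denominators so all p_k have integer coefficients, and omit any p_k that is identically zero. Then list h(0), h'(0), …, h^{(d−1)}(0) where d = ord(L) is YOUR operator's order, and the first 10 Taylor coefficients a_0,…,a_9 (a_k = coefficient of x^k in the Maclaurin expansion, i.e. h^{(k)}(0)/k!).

L = (1 + 8·x) + (-1 - 5·x - 5·x^2 + 2·x^3)·Dx  (order 1).
h: a_k = -3, -3, -6, 15, -51, 168, -555, 1833, -6054, 19995, …
ICs: h(0) = -3.

f: a_k = -3, -3, -12, -21, -57, -120, -291, -651, -1524, -3477, …
Substitute x→r, Dx→(1/r')Dx; clear ⇒ L₀.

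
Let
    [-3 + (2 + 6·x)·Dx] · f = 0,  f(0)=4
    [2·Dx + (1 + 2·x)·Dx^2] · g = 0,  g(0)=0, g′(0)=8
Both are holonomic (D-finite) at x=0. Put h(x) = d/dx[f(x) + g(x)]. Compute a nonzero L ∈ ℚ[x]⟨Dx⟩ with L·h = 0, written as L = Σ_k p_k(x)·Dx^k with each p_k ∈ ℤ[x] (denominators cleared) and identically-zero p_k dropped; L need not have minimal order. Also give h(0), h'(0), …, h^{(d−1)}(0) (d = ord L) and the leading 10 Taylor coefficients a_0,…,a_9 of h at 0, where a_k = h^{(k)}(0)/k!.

L = (-6 + 36·x) + (5 + 84·x + 180·x^2)·Dx + (2 + 22·x + 72·x^2 + 72·x^3)·Dx^2  (order 2).
h: a_k = 14, -25, 209/4, -917/8, 16697/64, -78695/128, 767341/512, -3863245/1024, 160214537/16384, -851958323/32768, …
ICs: h(0) = 14, h′(0) = -25.

f: a_k = 4, 6, -9/2, 27/4, -405/32, 1701/64, -15309/256, 72171/512, -2814669/8192, 14073345/16384, …
g: a_k = 0, 8, -8, 32/3, -16, 128/5, -128/3, 512/7, -128, 2048/9, …
f+g: L₀ = lclm(L_f,L_g), ord ≤ 1+2.
Derive L from L₀ (diff closure).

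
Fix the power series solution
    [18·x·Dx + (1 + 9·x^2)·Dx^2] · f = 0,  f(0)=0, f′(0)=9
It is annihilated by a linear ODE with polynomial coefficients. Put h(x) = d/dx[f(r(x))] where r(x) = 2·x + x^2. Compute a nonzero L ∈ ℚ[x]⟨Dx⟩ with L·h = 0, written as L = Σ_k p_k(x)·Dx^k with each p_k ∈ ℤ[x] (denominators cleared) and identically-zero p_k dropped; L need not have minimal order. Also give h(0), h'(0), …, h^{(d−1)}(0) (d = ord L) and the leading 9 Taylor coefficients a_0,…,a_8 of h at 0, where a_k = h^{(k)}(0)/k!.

L = (-1 + 72·x + 144·x^2 + 108·x^3 + 27·x^4) + (1 + x + 36·x^2 + 72·x^3 + 45·x^4 + 9·x^5)·Dx  (order 1).
h: a_k = 18, 18, -648, -1296, 22518, 69822, -758160, -3312576, 24577506, …
ICs: h(0) = 18.

f: a_k = 0, 9, 0, -27, 0, 729/5, 0, -6561/7, 0, …
Substitute x→r, Dx→(1/r')Dx; clear ⇒ L₀.
h=h₀': d/dx-closure on L₀ ⇒ L.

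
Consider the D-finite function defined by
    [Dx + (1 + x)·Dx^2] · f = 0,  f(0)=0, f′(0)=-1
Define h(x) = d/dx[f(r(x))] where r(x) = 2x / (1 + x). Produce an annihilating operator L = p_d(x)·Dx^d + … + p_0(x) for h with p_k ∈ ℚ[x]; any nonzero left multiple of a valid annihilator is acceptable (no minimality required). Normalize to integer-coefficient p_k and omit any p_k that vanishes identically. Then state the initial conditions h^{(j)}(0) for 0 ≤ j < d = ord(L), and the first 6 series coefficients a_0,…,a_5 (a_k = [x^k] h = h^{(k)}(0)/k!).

L = (4 + 6·x) + (1 + 4·x + 3·x^2)·Dx  (order 1).
h: a_k = -2, 8, -26, 80, -242, 728, …
ICs: h(0) = -2.

f: a_k = 0, -1, 1/2, -1/3, 1/4, -1/5, …
L₀ from L_f via x↦r, Dx↦r'^{-1}Dx.
Differentiate: ansatz ord ≤ ord L₀ ⇒ L.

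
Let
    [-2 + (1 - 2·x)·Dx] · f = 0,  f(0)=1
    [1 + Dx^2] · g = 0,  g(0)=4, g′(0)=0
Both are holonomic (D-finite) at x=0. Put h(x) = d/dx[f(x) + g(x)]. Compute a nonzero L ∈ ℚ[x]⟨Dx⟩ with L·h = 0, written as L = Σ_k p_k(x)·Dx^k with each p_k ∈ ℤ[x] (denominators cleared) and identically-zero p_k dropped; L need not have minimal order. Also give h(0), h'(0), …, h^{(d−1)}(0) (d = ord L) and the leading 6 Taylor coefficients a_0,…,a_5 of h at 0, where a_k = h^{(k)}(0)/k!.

f: a_k = 1, 2, 4, 8, 16, 32, …
g: a_k = 4, 0, -2, 0, 1/6, 0, …
f+g: L₀ = lclm(L_f,L_g), ord ≤ 1+2.
h=h₀': d/dx-closure on L₀ ⇒ L.
L = (196 - 16·x + 16·x^2) + (-25 + 54·x - 12·x^2 + 8·x^3)·Dx + (196 - 16·x + 16·x^2)·Dx^2 + (-25 + 54·x - 12·x^2 + 8·x^3)·Dx^3  (order 3).
h: a_k = 2, 4, 24, 194/3, 160, 11519/30, …
ICs: h(0) = 2, h′(0) = 4, h′′(0) = 48.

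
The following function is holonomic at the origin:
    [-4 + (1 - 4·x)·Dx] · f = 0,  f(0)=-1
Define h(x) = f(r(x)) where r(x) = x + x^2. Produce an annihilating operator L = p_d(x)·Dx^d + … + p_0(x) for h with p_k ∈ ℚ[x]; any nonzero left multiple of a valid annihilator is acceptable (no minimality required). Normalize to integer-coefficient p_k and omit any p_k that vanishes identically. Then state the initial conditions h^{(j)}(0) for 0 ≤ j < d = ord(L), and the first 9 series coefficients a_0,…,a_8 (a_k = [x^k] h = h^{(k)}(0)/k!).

f: a_k = -1, -4, -16, -64, -256, -1024, -4096, -16384, -65536, …
h₀=f(r): pull back L_f along r ⇒ L₀.
L = (4 + 8·x) + (-1 + 4·x + 4·x^2)·Dx  (order 1).
h: a_k = -1, -4, -20, -96, -464, -2240, -10816, -52224, -252160, …
ICs: h(0) = -1.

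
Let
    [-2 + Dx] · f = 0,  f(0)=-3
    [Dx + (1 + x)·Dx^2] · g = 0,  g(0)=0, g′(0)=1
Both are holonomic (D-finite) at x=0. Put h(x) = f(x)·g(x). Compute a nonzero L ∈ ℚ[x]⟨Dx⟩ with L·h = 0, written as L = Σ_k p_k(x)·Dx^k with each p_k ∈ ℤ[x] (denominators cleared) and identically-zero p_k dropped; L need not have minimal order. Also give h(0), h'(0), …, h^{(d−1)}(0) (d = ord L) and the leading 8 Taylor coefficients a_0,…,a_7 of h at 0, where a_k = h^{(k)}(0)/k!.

f: a_k = -3, -6, -6, -4, -2, -4/5, -4/15, -8/105, …
g: a_k = 0, 1, -1/2, 1/3, -1/4, 1/5, -1/6, 1/7, …
f·g: L₀ = L_f ⊗_s L_g, ord ≤ 1·2.
L = (2 + 4·x) + (-3 - 4·x)·Dx + (1 + x)·Dx^2  (order 2).
h: a_k = 0, -3, -9/2, -4, -9/4, -11/10, -1/3, -17/105, …
ICs: h(0) = 0, h′(0) = -3.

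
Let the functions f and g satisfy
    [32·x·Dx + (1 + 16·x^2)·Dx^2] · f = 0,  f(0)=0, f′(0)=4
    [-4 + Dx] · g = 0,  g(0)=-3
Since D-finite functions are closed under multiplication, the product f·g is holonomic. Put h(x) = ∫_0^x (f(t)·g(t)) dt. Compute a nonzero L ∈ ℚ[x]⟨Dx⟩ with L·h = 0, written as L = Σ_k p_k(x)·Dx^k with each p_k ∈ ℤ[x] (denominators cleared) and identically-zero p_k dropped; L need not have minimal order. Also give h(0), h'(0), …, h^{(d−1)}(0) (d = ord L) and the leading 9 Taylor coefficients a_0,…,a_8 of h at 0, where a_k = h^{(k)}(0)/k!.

L = (16 - 128·x + 256·x^2)·Dx + (-8 + 32·x - 128·x^2)·Dx^2 + (1 + 16·x^2)·Dx^3  (order 3).
h: a_k = 0, 0, -6, -16, -8, 128/5, -192/5, -5632/21, 11904/35, …
ICs: h(0) = 0, h′(0) = 0, h′′(0) = -12.

f: a_k = 0, 4, 0, -64/3, 0, 1024/5, 0, -16384/7, 0, …
g: a_k = -3, -12, -24, -32, -32, -128/5, -256/15, -1024/105, -512/105, …
L₀ := L_f ⊗_s L_g (sym. prod.), ord ≤ 2.
Integrate: L := L₀·Dx.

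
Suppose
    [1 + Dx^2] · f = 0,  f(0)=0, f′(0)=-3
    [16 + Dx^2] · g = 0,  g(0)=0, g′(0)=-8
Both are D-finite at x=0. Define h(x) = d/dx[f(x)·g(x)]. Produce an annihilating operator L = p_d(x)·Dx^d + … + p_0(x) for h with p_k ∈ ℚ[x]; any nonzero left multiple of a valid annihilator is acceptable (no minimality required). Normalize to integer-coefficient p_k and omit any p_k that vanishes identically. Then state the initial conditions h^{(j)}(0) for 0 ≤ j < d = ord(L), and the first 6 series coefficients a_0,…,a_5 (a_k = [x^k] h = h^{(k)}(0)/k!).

f: a_k = 0, -3, 0, 1/2, 0, -1/40, …
g: a_k = 0, -8, 0, 64/3, 0, -256/15, …
Sym-product of L_f,L_g gives L₀ (≤ ord 4).
h₀' ⇒ L via d/dx closure of L₀.
L = 225 + 34·Dx^2 + Dx^4  (order 4).
h: a_k = 0, 48, 0, -272, 0, 1862/5, …
ICs: h(0) = 0, h′(0) = 48, h′′(0) = 0, h′′′(0) = -1632.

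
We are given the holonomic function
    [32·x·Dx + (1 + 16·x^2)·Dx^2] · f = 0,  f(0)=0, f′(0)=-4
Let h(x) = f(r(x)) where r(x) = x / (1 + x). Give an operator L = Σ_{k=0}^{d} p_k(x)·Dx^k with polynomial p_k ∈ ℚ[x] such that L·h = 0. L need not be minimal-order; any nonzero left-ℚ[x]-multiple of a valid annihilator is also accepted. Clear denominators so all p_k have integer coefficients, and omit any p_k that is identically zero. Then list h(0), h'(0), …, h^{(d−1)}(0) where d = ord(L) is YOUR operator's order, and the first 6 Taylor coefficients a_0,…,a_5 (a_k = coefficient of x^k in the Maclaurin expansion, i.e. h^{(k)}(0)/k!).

f: a_k = 0, -4, 0, 64/3, 0, -1024/5, …
L₀ from L_f via x↦r, Dx↦r'^{-1}Dx.
L = (2 + 34·x)·Dx + (1 + 2·x + 17·x^2)·Dx^2  (order 2).
h: a_k = 0, -4, 4, 52/3, -60, -404/5, …
ICs: h(0) = 0, h′(0) = -4.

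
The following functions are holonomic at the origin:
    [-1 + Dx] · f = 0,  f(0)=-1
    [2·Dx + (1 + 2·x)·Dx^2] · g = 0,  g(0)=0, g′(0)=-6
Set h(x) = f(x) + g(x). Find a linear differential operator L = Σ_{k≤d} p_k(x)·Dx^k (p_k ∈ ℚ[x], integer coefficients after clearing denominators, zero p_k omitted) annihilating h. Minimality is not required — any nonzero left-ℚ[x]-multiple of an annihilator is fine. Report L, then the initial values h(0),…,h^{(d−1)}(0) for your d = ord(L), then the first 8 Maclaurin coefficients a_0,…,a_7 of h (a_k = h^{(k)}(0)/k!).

f: a_k = -1, -1, -1/2, -1/6, -1/24, -1/120, -1/720, -1/5040, …
g: a_k = 0, -6, 6, -8, 12, -96/5, 32, -384/7, …
h₀=f+g: left-lcm gives L₀, ord ≤ 3.
L = (-10 - 4·x)·Dx + (7 - 4·x - 4·x^2)·Dx^2 + (3 + 8·x + 4·x^2)·Dx^3  (order 3).
h: a_k = -1, -7, 11/2, -49/6, 287/24, -461/24, 23039/720, -276481/5040, …
ICs: h(0) = -1, h′(0) = -7, h′′(0) = 11.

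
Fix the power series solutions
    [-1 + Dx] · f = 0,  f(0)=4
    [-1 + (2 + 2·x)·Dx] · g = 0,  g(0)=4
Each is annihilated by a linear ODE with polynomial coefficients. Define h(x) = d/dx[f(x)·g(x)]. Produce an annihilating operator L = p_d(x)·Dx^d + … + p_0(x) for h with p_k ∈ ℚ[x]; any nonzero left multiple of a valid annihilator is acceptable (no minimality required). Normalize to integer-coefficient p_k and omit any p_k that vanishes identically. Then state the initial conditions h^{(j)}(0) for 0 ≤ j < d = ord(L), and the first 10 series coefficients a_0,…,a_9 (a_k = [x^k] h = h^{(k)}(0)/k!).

L = (7 + 12·x + 4·x^2) + (-6 - 10·x - 4·x^2)·Dx  (order 1).
h: a_k = 24, 28, 17, 11/2, 107/48, -89/480, 1123/1920, -39551/80640, 88853/184320, -3584467/7741440, …
ICs: h(0) = 24.

f: a_k = 4, 4, 2, 2/3, 1/6, 1/30, 1/180, 1/1260, 1/10080, 1/90720, …
g: a_k = 4, 2, -1/2, 1/4, -5/32, 7/64, -21/256, 33/512, -429/8192, 715/16384, …
h₀=f·g: eliminate ⇒ L₀, order ≤ 1·1.
h₀' ⇒ L via d/dx closure of L₀.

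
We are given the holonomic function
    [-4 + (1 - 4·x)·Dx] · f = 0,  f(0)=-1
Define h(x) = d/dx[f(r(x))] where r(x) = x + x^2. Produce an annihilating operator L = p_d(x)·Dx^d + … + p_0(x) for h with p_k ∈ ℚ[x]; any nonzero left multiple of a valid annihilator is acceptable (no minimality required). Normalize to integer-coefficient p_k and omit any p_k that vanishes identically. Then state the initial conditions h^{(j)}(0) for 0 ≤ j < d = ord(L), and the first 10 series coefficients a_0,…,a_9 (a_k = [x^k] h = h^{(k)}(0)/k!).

L = (10 + 24·x + 24·x^2) + (-1 + 2·x + 12·x^2 + 8·x^3)·Dx  (order 1).
h: a_k = -4, -40, -288, -1856, -11200, -64896, -365568, -2017280, -10957824, -58787840, …
ICs: h(0) = -4.

f: a_k = -1, -4, -16, -64, -256, -1024, -4096, -16384, -65536, -262144, …
f∘r: x↦r, Dx↦Dx/r' in L_f ⇒ L₀.
Differentiate: ansatz ord ≤ ord L₀ ⇒ L.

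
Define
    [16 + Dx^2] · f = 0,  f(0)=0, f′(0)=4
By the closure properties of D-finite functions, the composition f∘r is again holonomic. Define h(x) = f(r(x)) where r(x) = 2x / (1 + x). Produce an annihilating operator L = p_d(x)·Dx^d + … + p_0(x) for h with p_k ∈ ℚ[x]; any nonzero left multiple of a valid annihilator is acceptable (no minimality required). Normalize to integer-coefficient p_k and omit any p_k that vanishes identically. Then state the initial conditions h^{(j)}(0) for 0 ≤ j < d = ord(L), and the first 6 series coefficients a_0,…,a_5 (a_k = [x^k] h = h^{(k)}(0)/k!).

L = 64 + (2 + 6·x + 6·x^2 + 2·x^3)·Dx + (1 + 4·x + 6·x^2 + 4·x^3 + x^4)·Dx^2  (order 2).
h: a_k = 0, 8, -8, -232/3, 248, -3464/15, …
ICs: h(0) = 0, h′(0) = 8.

f: a_k = 0, 4, 0, -32/3, 0, 128/15, …
f∘r: x↦r, Dx↦Dx/r' in L_f ⇒ L₀.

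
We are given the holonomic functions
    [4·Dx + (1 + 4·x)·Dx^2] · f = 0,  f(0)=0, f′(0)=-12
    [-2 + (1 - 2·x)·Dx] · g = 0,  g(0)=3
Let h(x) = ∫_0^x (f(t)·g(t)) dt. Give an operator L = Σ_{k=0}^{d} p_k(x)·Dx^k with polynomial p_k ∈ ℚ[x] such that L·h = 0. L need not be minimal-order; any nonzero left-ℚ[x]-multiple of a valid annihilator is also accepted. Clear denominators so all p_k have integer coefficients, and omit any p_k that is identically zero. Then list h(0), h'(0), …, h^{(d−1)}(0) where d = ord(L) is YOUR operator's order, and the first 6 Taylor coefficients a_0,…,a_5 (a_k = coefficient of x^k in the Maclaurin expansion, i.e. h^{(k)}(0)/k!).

f: a_k = 0, -12, 24, -64, 192, -3072/5, …
g: a_k = 3, 6, 12, 24, 48, 96, …
Product ⇒ symmetric product L₀, ord ≤ 2.
Integrate: L := L₀·Dx.
L = 8·Dx + 24·x·Dx^2 + (-1 - 2·x + 8·x^2)·Dx^3  (order 3).
h: a_k = 0, 0, -18, 0, -48, 192/5, …
ICs: h(0) = 0, h′(0) = 0, h′′(0) = -36.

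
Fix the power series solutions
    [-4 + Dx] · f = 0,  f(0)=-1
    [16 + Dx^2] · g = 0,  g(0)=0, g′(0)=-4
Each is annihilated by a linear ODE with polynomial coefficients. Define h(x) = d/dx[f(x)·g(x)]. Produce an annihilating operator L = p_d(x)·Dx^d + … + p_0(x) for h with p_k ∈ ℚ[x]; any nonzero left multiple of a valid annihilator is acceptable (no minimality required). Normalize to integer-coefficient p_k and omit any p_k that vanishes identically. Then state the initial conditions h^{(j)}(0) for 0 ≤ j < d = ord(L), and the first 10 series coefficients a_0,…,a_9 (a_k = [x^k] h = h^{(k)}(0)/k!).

f: a_k = -1, -4, -8, -32/3, -32/3, -128/15, -256/45, -1024/315, -512/315, -2048/2835, …
g: a_k = 0, -4, 0, 32/3, 0, -128/15, 0, 1024/315, 0, -2048/2835, …
f·g: L₀ = L_f ⊗_s L_g, ord ≤ 1·2.
Differentiate: ansatz ord ≤ ord L₀ ⇒ L.
L = 32 - 8·Dx + Dx^2  (order 2).
h: a_k = 4, 32, 64, 0, -512/3, -4096/15, -8192/45, 0, 32768/315, 262144/2835, …
ICs: h(0) = 4, h′(0) = 32.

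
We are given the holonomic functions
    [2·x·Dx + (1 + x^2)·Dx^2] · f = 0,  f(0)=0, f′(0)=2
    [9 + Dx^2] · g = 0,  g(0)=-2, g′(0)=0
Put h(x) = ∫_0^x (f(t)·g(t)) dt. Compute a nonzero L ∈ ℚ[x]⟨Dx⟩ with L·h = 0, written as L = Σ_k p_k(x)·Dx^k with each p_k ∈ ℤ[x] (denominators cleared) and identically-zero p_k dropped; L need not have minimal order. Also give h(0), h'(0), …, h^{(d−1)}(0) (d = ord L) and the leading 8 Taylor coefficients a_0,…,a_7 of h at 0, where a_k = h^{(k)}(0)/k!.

f: a_k = 0, 2, 0, -2/3, 0, 2/5, 0, -2/7, …
g: a_k = -2, 0, 9, 0, -27/4, 0, 81/40, 0, …
Product ⇒ symmetric product L₀, ord ≤ 4.
h=∫₀ˣh₀: take L = L₀·Dx.
L = (1170 + 3834·x^2 + 4779·x^4 + 2916·x^6 + 729·x^8)·Dx + (396·x + 1044·x^3 + 972·x^5 + 324·x^7)·Dx^2 + (220 + 768·x^2 + 1026·x^4 + 648·x^6 + 162·x^8)·Dx^3 + (44·x + 116·x^3 + 108·x^5 + 36·x^7)·Dx^4 + (10 + 38·x^2 + 55·x^4 + 36·x^6 + 9·x^8)·Dx^5  (order 5).
h: a_k = 0, 0, -2, 0, 29/6, 0, -203/60, 0, …
ICs: h(0) = 0, h′(0) = 0, h′′(0) = -4, h′′′(0) = 0, h′′′′(0) = 116.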